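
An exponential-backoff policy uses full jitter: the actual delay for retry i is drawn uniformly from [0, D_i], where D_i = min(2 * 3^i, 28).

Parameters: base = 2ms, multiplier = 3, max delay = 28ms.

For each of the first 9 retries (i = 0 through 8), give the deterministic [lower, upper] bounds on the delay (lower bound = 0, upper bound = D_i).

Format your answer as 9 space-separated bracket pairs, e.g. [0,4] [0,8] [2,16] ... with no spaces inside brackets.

Answer: [0,2] [0,6] [0,18] [0,28] [0,28] [0,28] [0,28] [0,28] [0,28]

Derivation:
Computing bounds per retry:
  i=0: D_i=min(2*3^0,28)=2, bounds=[0,2]
  i=1: D_i=min(2*3^1,28)=6, bounds=[0,6]
  i=2: D_i=min(2*3^2,28)=18, bounds=[0,18]
  i=3: D_i=min(2*3^3,28)=28, bounds=[0,28]
  i=4: D_i=min(2*3^4,28)=28, bounds=[0,28]
  i=5: D_i=min(2*3^5,28)=28, bounds=[0,28]
  i=6: D_i=min(2*3^6,28)=28, bounds=[0,28]
  i=7: D_i=min(2*3^7,28)=28, bounds=[0,28]
  i=8: D_i=min(2*3^8,28)=28, bounds=[0,28]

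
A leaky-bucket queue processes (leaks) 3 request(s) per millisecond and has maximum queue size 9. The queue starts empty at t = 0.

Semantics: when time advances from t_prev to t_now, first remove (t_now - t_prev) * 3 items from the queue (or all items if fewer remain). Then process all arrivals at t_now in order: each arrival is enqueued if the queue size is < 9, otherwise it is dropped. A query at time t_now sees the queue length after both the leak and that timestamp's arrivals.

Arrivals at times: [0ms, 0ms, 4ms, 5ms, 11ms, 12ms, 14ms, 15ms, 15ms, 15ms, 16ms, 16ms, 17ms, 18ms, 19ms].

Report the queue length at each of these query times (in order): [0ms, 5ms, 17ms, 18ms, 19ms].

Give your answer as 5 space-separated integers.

Answer: 2 1 1 1 1

Derivation:
Queue lengths at query times:
  query t=0ms: backlog = 2
  query t=5ms: backlog = 1
  query t=17ms: backlog = 1
  query t=18ms: backlog = 1
  query t=19ms: backlog = 1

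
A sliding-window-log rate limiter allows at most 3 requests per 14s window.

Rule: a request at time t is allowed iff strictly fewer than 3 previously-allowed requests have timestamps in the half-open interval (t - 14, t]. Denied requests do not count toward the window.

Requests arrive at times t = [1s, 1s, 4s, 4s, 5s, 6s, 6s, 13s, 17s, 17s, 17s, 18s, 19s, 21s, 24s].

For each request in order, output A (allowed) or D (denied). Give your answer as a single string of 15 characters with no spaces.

Answer: AAADDDDDAADADDD

Derivation:
Tracking allowed requests in the window:
  req#1 t=1s: ALLOW
  req#2 t=1s: ALLOW
  req#3 t=4s: ALLOW
  req#4 t=4s: DENY
  req#5 t=5s: DENY
  req#6 t=6s: DENY
  req#7 t=6s: DENY
  req#8 t=13s: DENY
  req#9 t=17s: ALLOW
  req#10 t=17s: ALLOW
  req#11 t=17s: DENY
  req#12 t=18s: ALLOW
  req#13 t=19s: DENY
  req#14 t=21s: DENY
  req#15 t=24s: DENY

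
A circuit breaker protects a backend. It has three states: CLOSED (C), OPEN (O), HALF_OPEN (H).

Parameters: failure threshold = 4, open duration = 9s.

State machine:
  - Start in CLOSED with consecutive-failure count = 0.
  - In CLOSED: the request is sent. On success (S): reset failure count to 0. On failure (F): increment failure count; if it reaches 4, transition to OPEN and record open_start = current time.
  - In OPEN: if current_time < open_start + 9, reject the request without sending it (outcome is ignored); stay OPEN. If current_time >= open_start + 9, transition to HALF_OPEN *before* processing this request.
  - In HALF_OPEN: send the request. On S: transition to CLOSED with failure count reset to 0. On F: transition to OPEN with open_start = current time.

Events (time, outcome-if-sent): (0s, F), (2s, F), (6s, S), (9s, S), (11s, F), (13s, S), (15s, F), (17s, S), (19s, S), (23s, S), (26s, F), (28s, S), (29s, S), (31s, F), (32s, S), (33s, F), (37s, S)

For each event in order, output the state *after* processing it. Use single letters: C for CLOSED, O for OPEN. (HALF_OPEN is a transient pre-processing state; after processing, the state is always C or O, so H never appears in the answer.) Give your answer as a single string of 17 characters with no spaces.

Answer: CCCCCCCCCCCCCCCCC

Derivation:
State after each event:
  event#1 t=0s outcome=F: state=CLOSED
  event#2 t=2s outcome=F: state=CLOSED
  event#3 t=6s outcome=S: state=CLOSED
  event#4 t=9s outcome=S: state=CLOSED
  event#5 t=11s outcome=F: state=CLOSED
  event#6 t=13s outcome=S: state=CLOSED
  event#7 t=15s outcome=F: state=CLOSED
  event#8 t=17s outcome=S: state=CLOSED
  event#9 t=19s outcome=S: state=CLOSED
  event#10 t=23s outcome=S: state=CLOSED
  event#11 t=26s outcome=F: state=CLOSED
  event#12 t=28s outcome=S: state=CLOSED
  event#13 t=29s outcome=S: state=CLOSED
  event#14 t=31s outcome=F: state=CLOSED
  event#15 t=32s outcome=S: state=CLOSED
  event#16 t=33s outcome=F: state=CLOSED
  event#17 t=37s outcome=S: state=CLOSED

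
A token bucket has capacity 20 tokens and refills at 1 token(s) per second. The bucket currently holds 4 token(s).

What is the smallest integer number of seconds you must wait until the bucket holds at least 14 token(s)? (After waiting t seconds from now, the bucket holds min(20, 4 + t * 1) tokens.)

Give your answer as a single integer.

Need 4 + t * 1 >= 14, so t >= 10/1.
Smallest integer t = ceil(10/1) = 10.

Answer: 10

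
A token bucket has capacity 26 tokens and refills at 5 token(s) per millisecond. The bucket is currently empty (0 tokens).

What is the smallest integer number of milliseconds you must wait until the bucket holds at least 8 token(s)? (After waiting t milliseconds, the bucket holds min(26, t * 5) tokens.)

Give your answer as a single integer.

Need t * 5 >= 8, so t >= 8/5.
Smallest integer t = ceil(8/5) = 2.

Answer: 2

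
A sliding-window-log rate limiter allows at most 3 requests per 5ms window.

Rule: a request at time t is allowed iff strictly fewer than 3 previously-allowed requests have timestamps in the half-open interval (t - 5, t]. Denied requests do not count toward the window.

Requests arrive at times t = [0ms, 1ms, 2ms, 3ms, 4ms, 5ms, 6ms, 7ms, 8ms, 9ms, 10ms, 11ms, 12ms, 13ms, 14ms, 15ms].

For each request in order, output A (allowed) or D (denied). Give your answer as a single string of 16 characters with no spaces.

Answer: AAADDAAADDAAADDA

Derivation:
Tracking allowed requests in the window:
  req#1 t=0ms: ALLOW
  req#2 t=1ms: ALLOW
  req#3 t=2ms: ALLOW
  req#4 t=3ms: DENY
  req#5 t=4ms: DENY
  req#6 t=5ms: ALLOW
  req#7 t=6ms: ALLOW
  req#8 t=7ms: ALLOW
  req#9 t=8ms: DENY
  req#10 t=9ms: DENY
  req#11 t=10ms: ALLOW
  req#12 t=11ms: ALLOW
  req#13 t=12ms: ALLOW
  req#14 t=13ms: DENY
  req#15 t=14ms: DENY
  req#16 t=15ms: ALLOW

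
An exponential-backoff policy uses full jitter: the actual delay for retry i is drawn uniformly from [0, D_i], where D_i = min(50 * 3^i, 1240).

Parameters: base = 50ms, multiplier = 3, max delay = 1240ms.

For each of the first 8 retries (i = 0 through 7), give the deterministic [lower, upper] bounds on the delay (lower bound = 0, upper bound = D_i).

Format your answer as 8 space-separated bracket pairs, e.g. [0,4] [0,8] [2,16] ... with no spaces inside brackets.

Answer: [0,50] [0,150] [0,450] [0,1240] [0,1240] [0,1240] [0,1240] [0,1240]

Derivation:
Computing bounds per retry:
  i=0: D_i=min(50*3^0,1240)=50, bounds=[0,50]
  i=1: D_i=min(50*3^1,1240)=150, bounds=[0,150]
  i=2: D_i=min(50*3^2,1240)=450, bounds=[0,450]
  i=3: D_i=min(50*3^3,1240)=1240, bounds=[0,1240]
  i=4: D_i=min(50*3^4,1240)=1240, bounds=[0,1240]
  i=5: D_i=min(50*3^5,1240)=1240, bounds=[0,1240]
  i=6: D_i=min(50*3^6,1240)=1240, bounds=[0,1240]
  i=7: D_i=min(50*3^7,1240)=1240, bounds=[0,1240]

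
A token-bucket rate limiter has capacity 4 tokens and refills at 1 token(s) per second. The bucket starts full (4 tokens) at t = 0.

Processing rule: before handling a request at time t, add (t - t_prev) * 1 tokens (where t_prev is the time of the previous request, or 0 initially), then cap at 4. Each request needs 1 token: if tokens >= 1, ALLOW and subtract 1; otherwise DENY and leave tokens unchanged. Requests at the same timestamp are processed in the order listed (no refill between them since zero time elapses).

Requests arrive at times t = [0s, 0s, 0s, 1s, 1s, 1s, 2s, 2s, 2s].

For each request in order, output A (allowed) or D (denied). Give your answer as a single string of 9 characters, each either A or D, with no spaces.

Simulating step by step:
  req#1 t=0s: ALLOW
  req#2 t=0s: ALLOW
  req#3 t=0s: ALLOW
  req#4 t=1s: ALLOW
  req#5 t=1s: ALLOW
  req#6 t=1s: DENY
  req#7 t=2s: ALLOW
  req#8 t=2s: DENY
  req#9 t=2s: DENY

Answer: AAAAADADD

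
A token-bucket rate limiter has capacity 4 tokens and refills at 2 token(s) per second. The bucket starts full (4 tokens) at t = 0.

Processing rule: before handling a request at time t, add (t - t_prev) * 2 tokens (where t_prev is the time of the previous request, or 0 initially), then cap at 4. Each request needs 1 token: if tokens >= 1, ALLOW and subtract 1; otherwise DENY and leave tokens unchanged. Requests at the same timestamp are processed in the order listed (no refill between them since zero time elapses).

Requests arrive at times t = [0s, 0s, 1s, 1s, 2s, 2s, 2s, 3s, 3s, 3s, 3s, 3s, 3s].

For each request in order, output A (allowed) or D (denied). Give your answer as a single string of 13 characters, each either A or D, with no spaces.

Answer: AAAAAAAAAADDD

Derivation:
Simulating step by step:
  req#1 t=0s: ALLOW
  req#2 t=0s: ALLOW
  req#3 t=1s: ALLOW
  req#4 t=1s: ALLOW
  req#5 t=2s: ALLOW
  req#6 t=2s: ALLOW
  req#7 t=2s: ALLOW
  req#8 t=3s: ALLOW
  req#9 t=3s: ALLOW
  req#10 t=3s: ALLOW
  req#11 t=3s: DENY
  req#12 t=3s: DENY
  req#13 t=3s: DENY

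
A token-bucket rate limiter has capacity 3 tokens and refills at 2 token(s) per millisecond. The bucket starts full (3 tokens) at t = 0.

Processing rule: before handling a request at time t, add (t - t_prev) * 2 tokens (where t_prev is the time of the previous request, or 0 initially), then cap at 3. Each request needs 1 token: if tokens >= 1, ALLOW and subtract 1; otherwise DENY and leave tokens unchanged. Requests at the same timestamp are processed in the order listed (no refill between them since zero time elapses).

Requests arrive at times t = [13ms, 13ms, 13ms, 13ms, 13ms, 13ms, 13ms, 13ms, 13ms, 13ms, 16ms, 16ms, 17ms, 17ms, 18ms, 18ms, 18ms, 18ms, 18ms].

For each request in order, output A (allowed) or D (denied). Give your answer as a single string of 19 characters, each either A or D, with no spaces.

Answer: AAADDDDDDDAAAAAAADD

Derivation:
Simulating step by step:
  req#1 t=13ms: ALLOW
  req#2 t=13ms: ALLOW
  req#3 t=13ms: ALLOW
  req#4 t=13ms: DENY
  req#5 t=13ms: DENY
  req#6 t=13ms: DENY
  req#7 t=13ms: DENY
  req#8 t=13ms: DENY
  req#9 t=13ms: DENY
  req#10 t=13ms: DENY
  req#11 t=16ms: ALLOW
  req#12 t=16ms: ALLOW
  req#13 t=17ms: ALLOW
  req#14 t=17ms: ALLOW
  req#15 t=18ms: ALLOW
  req#16 t=18ms: ALLOW
  req#17 t=18ms: ALLOW
  req#18 t=18ms: DENY
  req#19 t=18ms: DENY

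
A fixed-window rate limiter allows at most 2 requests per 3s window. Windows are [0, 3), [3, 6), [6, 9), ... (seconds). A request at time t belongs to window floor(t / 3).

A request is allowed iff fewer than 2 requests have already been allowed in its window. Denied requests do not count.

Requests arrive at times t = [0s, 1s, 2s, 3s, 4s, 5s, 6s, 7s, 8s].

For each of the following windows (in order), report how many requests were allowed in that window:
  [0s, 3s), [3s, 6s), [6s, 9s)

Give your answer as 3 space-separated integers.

Processing requests:
  req#1 t=0s (window 0): ALLOW
  req#2 t=1s (window 0): ALLOW
  req#3 t=2s (window 0): DENY
  req#4 t=3s (window 1): ALLOW
  req#5 t=4s (window 1): ALLOW
  req#6 t=5s (window 1): DENY
  req#7 t=6s (window 2): ALLOW
  req#8 t=7s (window 2): ALLOW
  req#9 t=8s (window 2): DENY

Allowed counts by window: 2 2 2

Answer: 2 2 2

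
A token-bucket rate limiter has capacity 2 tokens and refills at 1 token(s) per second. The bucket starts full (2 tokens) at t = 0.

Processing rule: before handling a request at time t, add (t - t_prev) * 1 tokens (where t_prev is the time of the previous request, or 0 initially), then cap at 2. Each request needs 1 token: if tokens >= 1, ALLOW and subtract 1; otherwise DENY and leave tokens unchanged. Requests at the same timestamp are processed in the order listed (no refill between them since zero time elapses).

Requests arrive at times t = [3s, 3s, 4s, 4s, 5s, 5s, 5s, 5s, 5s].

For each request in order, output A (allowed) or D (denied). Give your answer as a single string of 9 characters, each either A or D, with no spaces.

Simulating step by step:
  req#1 t=3s: ALLOW
  req#2 t=3s: ALLOW
  req#3 t=4s: ALLOW
  req#4 t=4s: DENY
  req#5 t=5s: ALLOW
  req#6 t=5s: DENY
  req#7 t=5s: DENY
  req#8 t=5s: DENY
  req#9 t=5s: DENY

Answer: AAADADDDD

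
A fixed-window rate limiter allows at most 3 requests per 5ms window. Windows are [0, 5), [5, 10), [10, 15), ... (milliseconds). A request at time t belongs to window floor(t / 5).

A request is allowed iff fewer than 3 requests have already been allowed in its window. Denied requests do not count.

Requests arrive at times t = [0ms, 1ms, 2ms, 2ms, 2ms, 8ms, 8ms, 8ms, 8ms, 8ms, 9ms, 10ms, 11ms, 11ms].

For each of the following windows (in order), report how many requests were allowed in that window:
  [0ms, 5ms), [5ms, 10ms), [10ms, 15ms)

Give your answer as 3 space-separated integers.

Answer: 3 3 3

Derivation:
Processing requests:
  req#1 t=0ms (window 0): ALLOW
  req#2 t=1ms (window 0): ALLOW
  req#3 t=2ms (window 0): ALLOW
  req#4 t=2ms (window 0): DENY
  req#5 t=2ms (window 0): DENY
  req#6 t=8ms (window 1): ALLOW
  req#7 t=8ms (window 1): ALLOW
  req#8 t=8ms (window 1): ALLOW
  req#9 t=8ms (window 1): DENY
  req#10 t=8ms (window 1): DENY
  req#11 t=9ms (window 1): DENY
  req#12 t=10ms (window 2): ALLOW
  req#13 t=11ms (window 2): ALLOW
  req#14 t=11ms (window 2): ALLOW

Allowed counts by window: 3 3 3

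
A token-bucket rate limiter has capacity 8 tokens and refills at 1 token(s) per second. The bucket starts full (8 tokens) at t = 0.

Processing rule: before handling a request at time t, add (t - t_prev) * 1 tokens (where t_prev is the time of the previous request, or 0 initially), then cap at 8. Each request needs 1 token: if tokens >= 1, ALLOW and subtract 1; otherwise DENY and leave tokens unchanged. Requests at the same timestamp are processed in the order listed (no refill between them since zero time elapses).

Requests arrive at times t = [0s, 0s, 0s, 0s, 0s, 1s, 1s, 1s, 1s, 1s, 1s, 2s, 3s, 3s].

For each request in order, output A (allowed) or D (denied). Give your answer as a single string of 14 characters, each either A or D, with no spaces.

Simulating step by step:
  req#1 t=0s: ALLOW
  req#2 t=0s: ALLOW
  req#3 t=0s: ALLOW
  req#4 t=0s: ALLOW
  req#5 t=0s: ALLOW
  req#6 t=1s: ALLOW
  req#7 t=1s: ALLOW
  req#8 t=1s: ALLOW
  req#9 t=1s: ALLOW
  req#10 t=1s: DENY
  req#11 t=1s: DENY
  req#12 t=2s: ALLOW
  req#13 t=3s: ALLOW
  req#14 t=3s: DENY

Answer: AAAAAAAAADDAAD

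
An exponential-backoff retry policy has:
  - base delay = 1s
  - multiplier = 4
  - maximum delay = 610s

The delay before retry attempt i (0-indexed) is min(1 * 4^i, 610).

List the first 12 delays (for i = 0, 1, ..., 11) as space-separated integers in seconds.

Answer: 1 4 16 64 256 610 610 610 610 610 610 610

Derivation:
Computing each delay:
  i=0: min(1*4^0, 610) = 1
  i=1: min(1*4^1, 610) = 4
  i=2: min(1*4^2, 610) = 16
  i=3: min(1*4^3, 610) = 64
  i=4: min(1*4^4, 610) = 256
  i=5: min(1*4^5, 610) = 610
  i=6: min(1*4^6, 610) = 610
  i=7: min(1*4^7, 610) = 610
  i=8: min(1*4^8, 610) = 610
  i=9: min(1*4^9, 610) = 610
  i=10: min(1*4^10, 610) = 610
  i=11: min(1*4^11, 610) = 610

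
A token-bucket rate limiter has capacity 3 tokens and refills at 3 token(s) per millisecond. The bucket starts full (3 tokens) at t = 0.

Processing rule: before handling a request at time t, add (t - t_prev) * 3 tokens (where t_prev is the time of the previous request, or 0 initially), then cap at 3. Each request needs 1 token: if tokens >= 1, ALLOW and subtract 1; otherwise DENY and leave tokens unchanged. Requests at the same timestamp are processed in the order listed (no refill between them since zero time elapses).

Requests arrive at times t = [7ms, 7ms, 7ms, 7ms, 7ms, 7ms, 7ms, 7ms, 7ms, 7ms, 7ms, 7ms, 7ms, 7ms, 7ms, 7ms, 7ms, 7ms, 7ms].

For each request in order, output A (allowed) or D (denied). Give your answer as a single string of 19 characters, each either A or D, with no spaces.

Answer: AAADDDDDDDDDDDDDDDD

Derivation:
Simulating step by step:
  req#1 t=7ms: ALLOW
  req#2 t=7ms: ALLOW
  req#3 t=7ms: ALLOW
  req#4 t=7ms: DENY
  req#5 t=7ms: DENY
  req#6 t=7ms: DENY
  req#7 t=7ms: DENY
  req#8 t=7ms: DENY
  req#9 t=7ms: DENY
  req#10 t=7ms: DENY
  req#11 t=7ms: DENY
  req#12 t=7ms: DENY
  req#13 t=7ms: DENY
  req#14 t=7ms: DENY
  req#15 t=7ms: DENY
  req#16 t=7ms: DENY
  req#17 t=7ms: DENY
  req#18 t=7ms: DENY
  req#19 t=7ms: DENY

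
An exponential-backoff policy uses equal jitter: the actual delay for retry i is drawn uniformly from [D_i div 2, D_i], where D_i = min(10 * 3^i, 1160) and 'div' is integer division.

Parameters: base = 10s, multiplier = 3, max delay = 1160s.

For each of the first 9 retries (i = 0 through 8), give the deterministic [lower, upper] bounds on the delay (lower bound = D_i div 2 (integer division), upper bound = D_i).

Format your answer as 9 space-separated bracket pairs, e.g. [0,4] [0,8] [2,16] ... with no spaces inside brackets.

Computing bounds per retry:
  i=0: D_i=min(10*3^0,1160)=10, bounds=[5,10]
  i=1: D_i=min(10*3^1,1160)=30, bounds=[15,30]
  i=2: D_i=min(10*3^2,1160)=90, bounds=[45,90]
  i=3: D_i=min(10*3^3,1160)=270, bounds=[135,270]
  i=4: D_i=min(10*3^4,1160)=810, bounds=[405,810]
  i=5: D_i=min(10*3^5,1160)=1160, bounds=[580,1160]
  i=6: D_i=min(10*3^6,1160)=1160, bounds=[580,1160]
  i=7: D_i=min(10*3^7,1160)=1160, bounds=[580,1160]
  i=8: D_i=min(10*3^8,1160)=1160, bounds=[580,1160]

Answer: [5,10] [15,30] [45,90] [135,270] [405,810] [580,1160] [580,1160] [580,1160] [580,1160]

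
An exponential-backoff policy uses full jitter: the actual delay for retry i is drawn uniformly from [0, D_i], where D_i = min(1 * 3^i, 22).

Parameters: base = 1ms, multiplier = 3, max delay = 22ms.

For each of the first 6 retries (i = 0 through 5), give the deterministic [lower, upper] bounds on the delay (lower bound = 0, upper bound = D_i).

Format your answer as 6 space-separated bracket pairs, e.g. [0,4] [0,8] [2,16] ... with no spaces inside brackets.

Computing bounds per retry:
  i=0: D_i=min(1*3^0,22)=1, bounds=[0,1]
  i=1: D_i=min(1*3^1,22)=3, bounds=[0,3]
  i=2: D_i=min(1*3^2,22)=9, bounds=[0,9]
  i=3: D_i=min(1*3^3,22)=22, bounds=[0,22]
  i=4: D_i=min(1*3^4,22)=22, bounds=[0,22]
  i=5: D_i=min(1*3^5,22)=22, bounds=[0,22]

Answer: [0,1] [0,3] [0,9] [0,22] [0,22] [0,22]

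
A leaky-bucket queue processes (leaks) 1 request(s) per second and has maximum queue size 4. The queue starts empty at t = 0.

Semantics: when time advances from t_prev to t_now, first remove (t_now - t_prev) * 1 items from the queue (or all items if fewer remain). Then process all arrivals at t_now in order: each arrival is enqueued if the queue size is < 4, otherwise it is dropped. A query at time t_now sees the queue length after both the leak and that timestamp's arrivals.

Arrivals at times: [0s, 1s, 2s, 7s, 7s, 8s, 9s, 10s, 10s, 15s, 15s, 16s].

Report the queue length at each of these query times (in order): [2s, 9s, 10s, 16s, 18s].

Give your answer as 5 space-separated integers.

Queue lengths at query times:
  query t=2s: backlog = 1
  query t=9s: backlog = 2
  query t=10s: backlog = 3
  query t=16s: backlog = 2
  query t=18s: backlog = 0

Answer: 1 2 3 2 0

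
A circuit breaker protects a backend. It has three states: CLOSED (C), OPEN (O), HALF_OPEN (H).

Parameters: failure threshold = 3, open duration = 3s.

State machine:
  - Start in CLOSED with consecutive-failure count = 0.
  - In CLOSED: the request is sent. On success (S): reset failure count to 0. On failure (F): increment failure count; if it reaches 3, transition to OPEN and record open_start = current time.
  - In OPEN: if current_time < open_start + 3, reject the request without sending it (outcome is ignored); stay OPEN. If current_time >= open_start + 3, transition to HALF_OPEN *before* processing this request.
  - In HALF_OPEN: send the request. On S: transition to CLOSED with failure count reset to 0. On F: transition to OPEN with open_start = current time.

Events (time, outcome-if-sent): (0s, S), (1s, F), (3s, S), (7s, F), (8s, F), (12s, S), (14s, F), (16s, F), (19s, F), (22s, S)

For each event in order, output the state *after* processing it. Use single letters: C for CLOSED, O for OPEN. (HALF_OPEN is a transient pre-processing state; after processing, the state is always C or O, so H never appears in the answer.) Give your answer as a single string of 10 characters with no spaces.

State after each event:
  event#1 t=0s outcome=S: state=CLOSED
  event#2 t=1s outcome=F: state=CLOSED
  event#3 t=3s outcome=S: state=CLOSED
  event#4 t=7s outcome=F: state=CLOSED
  event#5 t=8s outcome=F: state=CLOSED
  event#6 t=12s outcome=S: state=CLOSED
  event#7 t=14s outcome=F: state=CLOSED
  event#8 t=16s outcome=F: state=CLOSED
  event#9 t=19s outcome=F: state=OPEN
  event#10 t=22s outcome=S: state=CLOSED

Answer: CCCCCCCCOC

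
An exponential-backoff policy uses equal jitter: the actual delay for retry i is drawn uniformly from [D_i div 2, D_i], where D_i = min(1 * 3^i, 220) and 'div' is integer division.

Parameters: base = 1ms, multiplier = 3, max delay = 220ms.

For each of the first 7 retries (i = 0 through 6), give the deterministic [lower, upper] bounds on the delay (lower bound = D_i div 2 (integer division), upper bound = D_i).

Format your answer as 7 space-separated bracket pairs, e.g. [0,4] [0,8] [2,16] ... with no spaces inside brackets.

Answer: [0,1] [1,3] [4,9] [13,27] [40,81] [110,220] [110,220]

Derivation:
Computing bounds per retry:
  i=0: D_i=min(1*3^0,220)=1, bounds=[0,1]
  i=1: D_i=min(1*3^1,220)=3, bounds=[1,3]
  i=2: D_i=min(1*3^2,220)=9, bounds=[4,9]
  i=3: D_i=min(1*3^3,220)=27, bounds=[13,27]
  i=4: D_i=min(1*3^4,220)=81, bounds=[40,81]
  i=5: D_i=min(1*3^5,220)=220, bounds=[110,220]
  i=6: D_i=min(1*3^6,220)=220, bounds=[110,220]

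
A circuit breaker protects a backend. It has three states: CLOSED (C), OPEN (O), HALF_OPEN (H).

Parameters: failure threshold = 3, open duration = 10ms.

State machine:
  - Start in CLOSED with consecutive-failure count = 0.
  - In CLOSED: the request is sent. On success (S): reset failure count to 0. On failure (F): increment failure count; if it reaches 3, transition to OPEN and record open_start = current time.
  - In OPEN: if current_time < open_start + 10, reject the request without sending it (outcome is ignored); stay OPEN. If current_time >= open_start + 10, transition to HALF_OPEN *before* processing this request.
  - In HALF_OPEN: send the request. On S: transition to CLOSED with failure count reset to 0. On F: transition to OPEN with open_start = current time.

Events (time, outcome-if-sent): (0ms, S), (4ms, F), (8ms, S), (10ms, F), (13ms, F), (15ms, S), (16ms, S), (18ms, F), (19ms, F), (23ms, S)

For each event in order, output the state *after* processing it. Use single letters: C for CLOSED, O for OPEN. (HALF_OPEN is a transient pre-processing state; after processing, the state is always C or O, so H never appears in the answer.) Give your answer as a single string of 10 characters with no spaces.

Answer: CCCCCCCCCC

Derivation:
State after each event:
  event#1 t=0ms outcome=S: state=CLOSED
  event#2 t=4ms outcome=F: state=CLOSED
  event#3 t=8ms outcome=S: state=CLOSED
  event#4 t=10ms outcome=F: state=CLOSED
  event#5 t=13ms outcome=F: state=CLOSED
  event#6 t=15ms outcome=S: state=CLOSED
  event#7 t=16ms outcome=S: state=CLOSED
  event#8 t=18ms outcome=F: state=CLOSED
  event#9 t=19ms outcome=F: state=CLOSED
  event#10 t=23ms outcome=S: state=CLOSED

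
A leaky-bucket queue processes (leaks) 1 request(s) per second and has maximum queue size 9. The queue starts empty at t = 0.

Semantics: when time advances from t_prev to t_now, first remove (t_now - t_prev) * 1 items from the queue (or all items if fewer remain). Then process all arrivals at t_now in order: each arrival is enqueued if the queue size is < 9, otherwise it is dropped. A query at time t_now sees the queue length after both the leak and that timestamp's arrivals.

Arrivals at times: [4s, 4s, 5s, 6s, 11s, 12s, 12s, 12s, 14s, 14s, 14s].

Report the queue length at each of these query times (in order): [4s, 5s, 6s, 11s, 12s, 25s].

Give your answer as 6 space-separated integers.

Queue lengths at query times:
  query t=4s: backlog = 2
  query t=5s: backlog = 2
  query t=6s: backlog = 2
  query t=11s: backlog = 1
  query t=12s: backlog = 3
  query t=25s: backlog = 0

Answer: 2 2 2 1 3 0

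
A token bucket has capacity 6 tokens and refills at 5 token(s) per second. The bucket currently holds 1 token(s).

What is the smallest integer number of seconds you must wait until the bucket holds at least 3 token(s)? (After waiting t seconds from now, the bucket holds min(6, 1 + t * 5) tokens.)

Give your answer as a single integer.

Answer: 1

Derivation:
Need 1 + t * 5 >= 3, so t >= 2/5.
Smallest integer t = ceil(2/5) = 1.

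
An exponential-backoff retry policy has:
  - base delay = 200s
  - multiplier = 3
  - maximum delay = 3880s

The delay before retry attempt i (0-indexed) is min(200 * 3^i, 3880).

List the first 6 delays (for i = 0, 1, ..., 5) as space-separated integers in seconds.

Computing each delay:
  i=0: min(200*3^0, 3880) = 200
  i=1: min(200*3^1, 3880) = 600
  i=2: min(200*3^2, 3880) = 1800
  i=3: min(200*3^3, 3880) = 3880
  i=4: min(200*3^4, 3880) = 3880
  i=5: min(200*3^5, 3880) = 3880

Answer: 200 600 1800 3880 3880 3880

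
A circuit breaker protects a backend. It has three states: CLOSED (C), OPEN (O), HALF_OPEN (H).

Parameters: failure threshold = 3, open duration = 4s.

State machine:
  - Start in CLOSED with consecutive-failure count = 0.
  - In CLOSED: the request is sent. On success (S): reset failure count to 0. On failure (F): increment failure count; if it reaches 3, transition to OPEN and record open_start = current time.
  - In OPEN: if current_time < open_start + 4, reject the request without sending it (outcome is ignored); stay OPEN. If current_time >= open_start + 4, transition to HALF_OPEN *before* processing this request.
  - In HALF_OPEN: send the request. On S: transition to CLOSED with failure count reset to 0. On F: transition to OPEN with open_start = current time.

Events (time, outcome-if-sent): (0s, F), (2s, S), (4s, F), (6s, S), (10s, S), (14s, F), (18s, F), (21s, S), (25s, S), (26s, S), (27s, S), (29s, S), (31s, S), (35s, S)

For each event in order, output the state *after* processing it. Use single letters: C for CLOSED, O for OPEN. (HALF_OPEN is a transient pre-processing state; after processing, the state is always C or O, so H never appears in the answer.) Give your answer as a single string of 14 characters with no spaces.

Answer: CCCCCCCCCCCCCC

Derivation:
State after each event:
  event#1 t=0s outcome=F: state=CLOSED
  event#2 t=2s outcome=S: state=CLOSED
  event#3 t=4s outcome=F: state=CLOSED
  event#4 t=6s outcome=S: state=CLOSED
  event#5 t=10s outcome=S: state=CLOSED
  event#6 t=14s outcome=F: state=CLOSED
  event#7 t=18s outcome=F: state=CLOSED
  event#8 t=21s outcome=S: state=CLOSED
  event#9 t=25s outcome=S: state=CLOSED
  event#10 t=26s outcome=S: state=CLOSED
  event#11 t=27s outcome=S: state=CLOSED
  event#12 t=29s outcome=S: state=CLOSED
  event#13 t=31s outcome=S: state=CLOSED
  event#14 t=35s outcome=S: state=CLOSED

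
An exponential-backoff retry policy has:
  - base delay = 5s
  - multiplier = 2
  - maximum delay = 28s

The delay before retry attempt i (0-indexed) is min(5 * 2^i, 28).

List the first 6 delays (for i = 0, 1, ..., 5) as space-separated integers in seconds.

Computing each delay:
  i=0: min(5*2^0, 28) = 5
  i=1: min(5*2^1, 28) = 10
  i=2: min(5*2^2, 28) = 20
  i=3: min(5*2^3, 28) = 28
  i=4: min(5*2^4, 28) = 28
  i=5: min(5*2^5, 28) = 28

Answer: 5 10 20 28 28 28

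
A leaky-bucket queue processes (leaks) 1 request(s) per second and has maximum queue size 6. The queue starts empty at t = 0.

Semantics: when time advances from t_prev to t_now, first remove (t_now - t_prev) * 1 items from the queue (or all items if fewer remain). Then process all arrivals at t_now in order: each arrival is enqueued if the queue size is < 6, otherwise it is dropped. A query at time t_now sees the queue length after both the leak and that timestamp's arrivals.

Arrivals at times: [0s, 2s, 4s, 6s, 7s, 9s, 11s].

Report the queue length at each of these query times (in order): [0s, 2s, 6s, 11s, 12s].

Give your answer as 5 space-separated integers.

Answer: 1 1 1 1 0

Derivation:
Queue lengths at query times:
  query t=0s: backlog = 1
  query t=2s: backlog = 1
  query t=6s: backlog = 1
  query t=11s: backlog = 1
  query t=12s: backlog = 0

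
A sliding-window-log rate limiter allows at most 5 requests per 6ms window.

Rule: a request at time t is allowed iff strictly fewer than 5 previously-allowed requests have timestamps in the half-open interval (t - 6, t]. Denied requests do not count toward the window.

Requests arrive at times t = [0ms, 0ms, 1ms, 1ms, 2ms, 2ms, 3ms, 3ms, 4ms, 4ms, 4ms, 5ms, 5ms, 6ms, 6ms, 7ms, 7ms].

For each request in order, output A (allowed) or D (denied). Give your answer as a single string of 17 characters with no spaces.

Answer: AAAAADDDDDDDDAAAA

Derivation:
Tracking allowed requests in the window:
  req#1 t=0ms: ALLOW
  req#2 t=0ms: ALLOW
  req#3 t=1ms: ALLOW
  req#4 t=1ms: ALLOW
  req#5 t=2ms: ALLOW
  req#6 t=2ms: DENY
  req#7 t=3ms: DENY
  req#8 t=3ms: DENY
  req#9 t=4ms: DENY
  req#10 t=4ms: DENY
  req#11 t=4ms: DENY
  req#12 t=5ms: DENY
  req#13 t=5ms: DENY
  req#14 t=6ms: ALLOW
  req#15 t=6ms: ALLOW
  req#16 t=7ms: ALLOW
  req#17 t=7ms: ALLOW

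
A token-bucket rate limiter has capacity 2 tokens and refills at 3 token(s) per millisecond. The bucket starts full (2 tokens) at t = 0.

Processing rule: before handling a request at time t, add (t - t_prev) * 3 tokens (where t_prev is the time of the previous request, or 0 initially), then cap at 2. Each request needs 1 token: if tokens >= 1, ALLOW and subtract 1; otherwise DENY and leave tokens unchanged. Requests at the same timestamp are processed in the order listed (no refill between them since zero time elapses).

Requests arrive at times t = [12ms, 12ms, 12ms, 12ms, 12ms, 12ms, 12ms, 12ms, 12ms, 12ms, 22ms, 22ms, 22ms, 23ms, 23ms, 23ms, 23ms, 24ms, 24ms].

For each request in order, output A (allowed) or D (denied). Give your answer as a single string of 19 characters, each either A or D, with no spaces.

Answer: AADDDDDDDDAADAADDAA

Derivation:
Simulating step by step:
  req#1 t=12ms: ALLOW
  req#2 t=12ms: ALLOW
  req#3 t=12ms: DENY
  req#4 t=12ms: DENY
  req#5 t=12ms: DENY
  req#6 t=12ms: DENY
  req#7 t=12ms: DENY
  req#8 t=12ms: DENY
  req#9 t=12ms: DENY
  req#10 t=12ms: DENY
  req#11 t=22ms: ALLOW
  req#12 t=22ms: ALLOW
  req#13 t=22ms: DENY
  req#14 t=23ms: ALLOW
  req#15 t=23ms: ALLOW
  req#16 t=23ms: DENY
  req#17 t=23ms: DENY
  req#18 t=24ms: ALLOW
  req#19 t=24ms: ALLOW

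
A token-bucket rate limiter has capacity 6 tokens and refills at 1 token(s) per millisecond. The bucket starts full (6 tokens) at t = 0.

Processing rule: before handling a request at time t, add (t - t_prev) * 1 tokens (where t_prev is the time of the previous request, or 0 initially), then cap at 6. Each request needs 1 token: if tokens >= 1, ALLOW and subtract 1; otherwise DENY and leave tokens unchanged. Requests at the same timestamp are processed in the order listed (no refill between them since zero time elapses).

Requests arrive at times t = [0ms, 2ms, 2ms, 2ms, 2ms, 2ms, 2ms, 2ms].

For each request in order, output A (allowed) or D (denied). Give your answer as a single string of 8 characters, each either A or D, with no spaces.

Answer: AAAAAAAD

Derivation:
Simulating step by step:
  req#1 t=0ms: ALLOW
  req#2 t=2ms: ALLOW
  req#3 t=2ms: ALLOW
  req#4 t=2ms: ALLOW
  req#5 t=2ms: ALLOW
  req#6 t=2ms: ALLOW
  req#7 t=2ms: ALLOW
  req#8 t=2ms: DENY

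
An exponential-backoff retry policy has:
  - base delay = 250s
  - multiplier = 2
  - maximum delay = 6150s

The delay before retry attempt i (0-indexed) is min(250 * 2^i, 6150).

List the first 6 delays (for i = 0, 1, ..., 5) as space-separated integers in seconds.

Answer: 250 500 1000 2000 4000 6150

Derivation:
Computing each delay:
  i=0: min(250*2^0, 6150) = 250
  i=1: min(250*2^1, 6150) = 500
  i=2: min(250*2^2, 6150) = 1000
  i=3: min(250*2^3, 6150) = 2000
  i=4: min(250*2^4, 6150) = 4000
  i=5: min(250*2^5, 6150) = 6150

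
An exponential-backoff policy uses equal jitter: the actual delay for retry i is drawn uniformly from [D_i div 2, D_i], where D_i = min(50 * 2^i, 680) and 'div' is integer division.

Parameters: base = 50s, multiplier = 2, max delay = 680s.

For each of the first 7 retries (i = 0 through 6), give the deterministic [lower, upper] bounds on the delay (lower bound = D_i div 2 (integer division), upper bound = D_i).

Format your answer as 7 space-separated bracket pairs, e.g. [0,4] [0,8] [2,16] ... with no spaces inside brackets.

Computing bounds per retry:
  i=0: D_i=min(50*2^0,680)=50, bounds=[25,50]
  i=1: D_i=min(50*2^1,680)=100, bounds=[50,100]
  i=2: D_i=min(50*2^2,680)=200, bounds=[100,200]
  i=3: D_i=min(50*2^3,680)=400, bounds=[200,400]
  i=4: D_i=min(50*2^4,680)=680, bounds=[340,680]
  i=5: D_i=min(50*2^5,680)=680, bounds=[340,680]
  i=6: D_i=min(50*2^6,680)=680, bounds=[340,680]

Answer: [25,50] [50,100] [100,200] [200,400] [340,680] [340,680] [340,680]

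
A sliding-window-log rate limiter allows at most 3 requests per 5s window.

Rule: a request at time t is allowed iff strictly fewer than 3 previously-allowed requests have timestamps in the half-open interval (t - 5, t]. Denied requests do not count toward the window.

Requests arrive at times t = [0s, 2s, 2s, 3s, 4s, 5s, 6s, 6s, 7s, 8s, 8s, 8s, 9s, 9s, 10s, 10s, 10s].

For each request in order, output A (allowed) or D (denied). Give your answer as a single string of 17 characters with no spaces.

Tracking allowed requests in the window:
  req#1 t=0s: ALLOW
  req#2 t=2s: ALLOW
  req#3 t=2s: ALLOW
  req#4 t=3s: DENY
  req#5 t=4s: DENY
  req#6 t=5s: ALLOW
  req#7 t=6s: DENY
  req#8 t=6s: DENY
  req#9 t=7s: ALLOW
  req#10 t=8s: ALLOW
  req#11 t=8s: DENY
  req#12 t=8s: DENY
  req#13 t=9s: DENY
  req#14 t=9s: DENY
  req#15 t=10s: ALLOW
  req#16 t=10s: DENY
  req#17 t=10s: DENY

Answer: AAADDADDAADDDDADD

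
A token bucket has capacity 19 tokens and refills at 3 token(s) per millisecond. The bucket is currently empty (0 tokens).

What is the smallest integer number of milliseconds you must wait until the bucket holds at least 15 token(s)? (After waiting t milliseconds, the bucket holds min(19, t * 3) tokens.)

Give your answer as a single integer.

Answer: 5

Derivation:
Need t * 3 >= 15, so t >= 15/3.
Smallest integer t = ceil(15/3) = 5.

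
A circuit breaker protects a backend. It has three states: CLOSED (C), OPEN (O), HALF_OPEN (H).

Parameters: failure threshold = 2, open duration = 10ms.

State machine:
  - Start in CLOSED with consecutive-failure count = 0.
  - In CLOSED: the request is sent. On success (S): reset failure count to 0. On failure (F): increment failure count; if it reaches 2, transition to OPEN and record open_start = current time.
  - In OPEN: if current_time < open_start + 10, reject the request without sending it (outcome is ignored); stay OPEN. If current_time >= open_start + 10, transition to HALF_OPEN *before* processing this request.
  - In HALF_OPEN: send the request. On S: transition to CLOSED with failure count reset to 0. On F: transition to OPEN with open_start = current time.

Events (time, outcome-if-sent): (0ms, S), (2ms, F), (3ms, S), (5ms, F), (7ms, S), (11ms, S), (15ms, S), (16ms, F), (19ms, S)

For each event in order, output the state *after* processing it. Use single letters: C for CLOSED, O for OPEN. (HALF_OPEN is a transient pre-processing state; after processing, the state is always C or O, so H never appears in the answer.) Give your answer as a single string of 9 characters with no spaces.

Answer: CCCCCCCCC

Derivation:
State after each event:
  event#1 t=0ms outcome=S: state=CLOSED
  event#2 t=2ms outcome=F: state=CLOSED
  event#3 t=3ms outcome=S: state=CLOSED
  event#4 t=5ms outcome=F: state=CLOSED
  event#5 t=7ms outcome=S: state=CLOSED
  event#6 t=11ms outcome=S: state=CLOSED
  event#7 t=15ms outcome=S: state=CLOSED
  event#8 t=16ms outcome=F: state=CLOSED
  event#9 t=19ms outcome=S: state=CLOSED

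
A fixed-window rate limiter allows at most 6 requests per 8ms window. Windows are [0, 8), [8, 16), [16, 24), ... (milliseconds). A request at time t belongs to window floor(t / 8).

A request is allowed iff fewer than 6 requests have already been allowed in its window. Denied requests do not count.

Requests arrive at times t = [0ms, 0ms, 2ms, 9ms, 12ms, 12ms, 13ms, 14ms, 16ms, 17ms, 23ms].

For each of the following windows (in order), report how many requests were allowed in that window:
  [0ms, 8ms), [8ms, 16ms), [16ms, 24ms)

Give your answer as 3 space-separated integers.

Processing requests:
  req#1 t=0ms (window 0): ALLOW
  req#2 t=0ms (window 0): ALLOW
  req#3 t=2ms (window 0): ALLOW
  req#4 t=9ms (window 1): ALLOW
  req#5 t=12ms (window 1): ALLOW
  req#6 t=12ms (window 1): ALLOW
  req#7 t=13ms (window 1): ALLOW
  req#8 t=14ms (window 1): ALLOW
  req#9 t=16ms (window 2): ALLOW
  req#10 t=17ms (window 2): ALLOW
  req#11 t=23ms (window 2): ALLOW

Allowed counts by window: 3 5 3

Answer: 3 5 3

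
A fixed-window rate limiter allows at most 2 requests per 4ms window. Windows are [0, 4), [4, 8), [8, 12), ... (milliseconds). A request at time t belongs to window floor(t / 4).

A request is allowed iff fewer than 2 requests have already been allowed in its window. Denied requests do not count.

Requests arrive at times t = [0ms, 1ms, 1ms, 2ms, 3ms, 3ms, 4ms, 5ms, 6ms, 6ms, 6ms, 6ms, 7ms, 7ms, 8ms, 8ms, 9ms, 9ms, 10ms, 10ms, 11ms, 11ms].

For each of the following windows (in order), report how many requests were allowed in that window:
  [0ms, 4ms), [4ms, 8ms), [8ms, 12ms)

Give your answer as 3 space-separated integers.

Answer: 2 2 2

Derivation:
Processing requests:
  req#1 t=0ms (window 0): ALLOW
  req#2 t=1ms (window 0): ALLOW
  req#3 t=1ms (window 0): DENY
  req#4 t=2ms (window 0): DENY
  req#5 t=3ms (window 0): DENY
  req#6 t=3ms (window 0): DENY
  req#7 t=4ms (window 1): ALLOW
  req#8 t=5ms (window 1): ALLOW
  req#9 t=6ms (window 1): DENY
  req#10 t=6ms (window 1): DENY
  req#11 t=6ms (window 1): DENY
  req#12 t=6ms (window 1): DENY
  req#13 t=7ms (window 1): DENY
  req#14 t=7ms (window 1): DENY
  req#15 t=8ms (window 2): ALLOW
  req#16 t=8ms (window 2): ALLOW
  req#17 t=9ms (window 2): DENY
  req#18 t=9ms (window 2): DENY
  req#19 t=10ms (window 2): DENY
  req#20 t=10ms (window 2): DENY
  req#21 t=11ms (window 2): DENY
  req#22 t=11ms (window 2): DENY

Allowed counts by window: 2 2 2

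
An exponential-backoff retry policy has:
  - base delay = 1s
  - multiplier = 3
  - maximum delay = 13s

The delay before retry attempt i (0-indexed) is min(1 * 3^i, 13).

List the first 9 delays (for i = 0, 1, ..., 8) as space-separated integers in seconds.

Answer: 1 3 9 13 13 13 13 13 13

Derivation:
Computing each delay:
  i=0: min(1*3^0, 13) = 1
  i=1: min(1*3^1, 13) = 3
  i=2: min(1*3^2, 13) = 9
  i=3: min(1*3^3, 13) = 13
  i=4: min(1*3^4, 13) = 13
  i=5: min(1*3^5, 13) = 13
  i=6: min(1*3^6, 13) = 13
  i=7: min(1*3^7, 13) = 13
  i=8: min(1*3^8, 13) = 13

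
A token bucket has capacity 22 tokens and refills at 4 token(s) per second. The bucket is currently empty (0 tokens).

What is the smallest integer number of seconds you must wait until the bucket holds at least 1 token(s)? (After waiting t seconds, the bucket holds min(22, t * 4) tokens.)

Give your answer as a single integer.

Need t * 4 >= 1, so t >= 1/4.
Smallest integer t = ceil(1/4) = 1.

Answer: 1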